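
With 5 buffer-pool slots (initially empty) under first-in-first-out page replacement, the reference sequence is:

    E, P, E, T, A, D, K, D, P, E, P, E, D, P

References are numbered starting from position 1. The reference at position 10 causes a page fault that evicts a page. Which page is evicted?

P

pos 1: E -> miss, frames (E)
pos 2: P -> miss, frames (E P)
pos 3: E -> hit
pos 4: T -> miss, frames (E P T)
pos 5: A -> miss, frames (E P T A)
pos 6: D -> miss, frames (E P T A D)
pos 7: K -> miss, evict E, frames (P T A D K)
pos 8: D -> hit
pos 9: P -> hit
pos 10: E -> miss, evict P, frames (T A D K E)
At position 10, page P is evicted.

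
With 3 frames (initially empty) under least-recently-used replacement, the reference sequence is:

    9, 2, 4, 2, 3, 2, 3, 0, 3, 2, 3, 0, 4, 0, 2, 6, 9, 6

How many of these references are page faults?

9

9: miss, frames [9]
2: miss, frames [9, 2]
4: miss, frames [9, 2, 4]
2: hit
3: miss, evict 9, frames [4, 2, 3]
2: hit
3: hit
0: miss, evict 4, frames [2, 3, 0]
3: hit
2: hit
3: hit
0: hit
4: miss, evict 2, frames [3, 0, 4]
0: hit
2: miss, evict 3, frames [4, 0, 2]
6: miss, evict 4, frames [0, 2, 6]
9: miss, evict 0, frames [2, 6, 9]
6: hit
Page faults: 9.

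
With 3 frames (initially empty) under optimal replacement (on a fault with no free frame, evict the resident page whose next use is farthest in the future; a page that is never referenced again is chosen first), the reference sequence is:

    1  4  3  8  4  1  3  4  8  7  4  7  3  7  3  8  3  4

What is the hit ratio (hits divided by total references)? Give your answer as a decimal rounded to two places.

1: fault, frames [1]
4: fault, frames [1, 4]
3: fault, frames [1, 4, 3]
8: fault, evict 3, frames [1, 4, 8]
4: hit
1: hit
3: fault, evict 1, frames [4, 8, 3]
4: hit
8: hit
7: fault, evict 8, frames [4, 3, 7]
4: hit
7: hit
3: hit
7: hit
3: hit
8: fault, evict 7, frames [4, 3, 8]
3: hit
4: hit
Hits: 11 of 18 references → 11/18 = 0.6111.

0.61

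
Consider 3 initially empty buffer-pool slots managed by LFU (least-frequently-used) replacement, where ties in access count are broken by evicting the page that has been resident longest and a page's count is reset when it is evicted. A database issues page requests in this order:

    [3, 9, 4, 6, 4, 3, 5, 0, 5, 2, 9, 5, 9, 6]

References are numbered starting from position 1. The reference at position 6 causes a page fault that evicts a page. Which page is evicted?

pos 1: 3 -> fault, frames [3]
pos 2: 9 -> fault, frames [3, 9]
pos 3: 4 -> fault, frames [3, 9, 4]
pos 4: 6 -> fault, evict 3, frames [9, 4, 6]
pos 5: 4 -> hit
pos 6: 3 -> fault, evict 9, frames [4, 6, 3]
At position 6, page 9 is evicted.

9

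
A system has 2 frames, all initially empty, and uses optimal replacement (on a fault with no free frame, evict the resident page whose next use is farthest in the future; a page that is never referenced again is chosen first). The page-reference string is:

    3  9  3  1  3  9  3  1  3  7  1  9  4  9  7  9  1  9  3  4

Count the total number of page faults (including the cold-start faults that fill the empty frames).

12

3 -> miss, frames {3}
9 -> miss, frames {3,9}
3 -> hit
1 -> miss, evict 9, frames {3,1}
3 -> hit
9 -> miss, evict 1, frames {3,9}
3 -> hit
1 -> miss, evict 9, frames {3,1}
3 -> hit
7 -> miss, evict 3, frames {1,7}
1 -> hit
9 -> miss, evict 1, frames {7,9}
4 -> miss, evict 7, frames {9,4}
9 -> hit
7 -> miss, evict 4, frames {9,7}
9 -> hit
1 -> miss, evict 7, frames {9,1}
9 -> hit
3 -> miss, evict 1, frames {9,3}
4 -> miss, evict 3, frames {9,4}
Page faults: 12.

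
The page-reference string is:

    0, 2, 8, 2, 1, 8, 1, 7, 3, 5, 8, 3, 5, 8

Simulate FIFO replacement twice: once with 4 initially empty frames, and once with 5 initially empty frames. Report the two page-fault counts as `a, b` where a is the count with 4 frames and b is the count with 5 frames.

4 frames: F F F . F . . F F F F . . . → 8 faults.
5 frames: F F F . F . . F F F . . . . → 7 faults.
7 < 8: adding a frame reduced faults, as is typical.

8, 7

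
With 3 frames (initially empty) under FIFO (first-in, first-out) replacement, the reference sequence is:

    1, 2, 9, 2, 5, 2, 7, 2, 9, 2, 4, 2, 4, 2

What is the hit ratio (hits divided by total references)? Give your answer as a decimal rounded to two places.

0.43

1 -> fault, frames (1)
2 -> fault, frames (1 2)
9 -> fault, frames (1 2 9)
2 -> hit
5 -> fault, evict 1, frames (2 9 5)
2 -> hit
7 -> fault, evict 2, frames (9 5 7)
2 -> fault, evict 9, frames (5 7 2)
9 -> fault, evict 5, frames (7 2 9)
2 -> hit
4 -> fault, evict 7, frames (2 9 4)
2 -> hit
4 -> hit
2 -> hit
Hits: 6 of 14 references → 6/14 = 0.4286.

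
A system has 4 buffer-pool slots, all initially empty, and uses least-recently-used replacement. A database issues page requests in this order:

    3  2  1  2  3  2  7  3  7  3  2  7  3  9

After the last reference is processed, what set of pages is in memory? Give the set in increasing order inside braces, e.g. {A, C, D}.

3: fault, frames [3]
2: fault, frames [3, 2]
1: fault, frames [3, 2, 1]
2: hit
3: hit
2: hit
7: fault, frames [1, 3, 2, 7]
3: hit
7: hit
3: hit
2: hit
7: hit
3: hit
9: fault, evict 1, frames [2, 7, 3, 9]

{2, 3, 7, 9}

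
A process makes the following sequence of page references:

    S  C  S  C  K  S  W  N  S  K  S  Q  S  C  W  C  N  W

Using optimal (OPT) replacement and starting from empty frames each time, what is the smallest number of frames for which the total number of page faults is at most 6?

5

f=1: 18 faults
f=2: 10 faults
f=3: 8 faults
f=4: 7 faults
f=5: 6 faults
f=6: 6 faults
Smallest f with faults ≤ 6 is 5.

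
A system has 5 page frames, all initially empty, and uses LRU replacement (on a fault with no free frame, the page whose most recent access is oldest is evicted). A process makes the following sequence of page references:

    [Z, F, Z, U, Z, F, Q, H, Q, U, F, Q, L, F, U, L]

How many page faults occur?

6

Z -> miss, frames {Z}
F -> miss, frames {Z,F}
Z -> hit
U -> miss, frames {F,Z,U}
Z -> hit
F -> hit
Q -> miss, frames {U,Z,F,Q}
H -> miss, frames {U,Z,F,Q,H}
Q -> hit
U -> hit
F -> hit
Q -> hit
L -> miss, evict Z, frames {H,U,F,Q,L}
F -> hit
U -> hit
L -> hit
Page faults: 6.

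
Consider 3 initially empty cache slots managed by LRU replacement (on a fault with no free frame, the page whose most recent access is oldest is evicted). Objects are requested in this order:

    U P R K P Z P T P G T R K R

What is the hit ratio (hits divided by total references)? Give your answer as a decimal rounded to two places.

0.36

U: fault, frames (U)
P: fault, frames (U P)
R: fault, frames (U P R)
K: fault, evict U, frames (P R K)
P: hit
Z: fault, evict R, frames (K P Z)
P: hit
T: fault, evict K, frames (Z P T)
P: hit
G: fault, evict Z, frames (T P G)
T: hit
R: fault, evict P, frames (G T R)
K: fault, evict G, frames (T R K)
R: hit
Hits: 5 of 14 references → 5/14 = 0.3571.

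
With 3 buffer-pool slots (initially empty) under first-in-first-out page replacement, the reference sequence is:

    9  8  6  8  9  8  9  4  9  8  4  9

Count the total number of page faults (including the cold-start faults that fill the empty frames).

6

9 → fault, frames (9)
8 → fault, frames (9 8)
6 → fault, frames (9 8 6)
8 → hit
9 → hit
8 → hit
9 → hit
4 → fault, evict 9, frames (8 6 4)
9 → fault, evict 8, frames (6 4 9)
8 → fault, evict 6, frames (4 9 8)
4 → hit
9 → hit
Page faults: 6.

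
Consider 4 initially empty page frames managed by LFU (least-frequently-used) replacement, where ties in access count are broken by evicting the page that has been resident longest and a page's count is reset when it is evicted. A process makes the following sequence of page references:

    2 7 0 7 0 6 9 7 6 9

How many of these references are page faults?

2: fault, frames [2]
7: fault, frames [2, 7]
0: fault, frames [2, 7, 0]
7: hit
0: hit
6: fault, frames [2, 7, 0, 6]
9: fault, evict 2, frames [7, 0, 6, 9]
7: hit
6: hit
9: hit
Page faults: 5.

5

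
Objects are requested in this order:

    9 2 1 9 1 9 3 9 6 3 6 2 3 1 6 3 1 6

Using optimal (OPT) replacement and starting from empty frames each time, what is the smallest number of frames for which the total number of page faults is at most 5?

f=1: 18 faults
f=2: 9 faults
f=3: 6 faults
f=4: 5 faults
f=5: 5 faults
Smallest f with faults ≤ 5 is 4.

4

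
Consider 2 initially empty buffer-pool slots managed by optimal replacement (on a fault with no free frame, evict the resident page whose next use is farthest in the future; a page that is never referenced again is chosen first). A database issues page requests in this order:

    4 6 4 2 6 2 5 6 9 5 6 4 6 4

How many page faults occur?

7

4: fault, frames (4)
6: fault, frames (4 6)
4: hit
2: fault, evict 4, frames (6 2)
6: hit
2: hit
5: fault, evict 2, frames (6 5)
6: hit
9: fault, evict 6, frames (5 9)
5: hit
6: fault, evict 9, frames (5 6)
4: fault, evict 5, frames (6 4)
6: hit
4: hit
Page faults: 7.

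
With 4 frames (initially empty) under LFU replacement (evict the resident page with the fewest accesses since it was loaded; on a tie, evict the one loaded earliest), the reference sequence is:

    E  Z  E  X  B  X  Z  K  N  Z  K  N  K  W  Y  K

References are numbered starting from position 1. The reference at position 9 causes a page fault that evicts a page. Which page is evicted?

pos 1: E: miss, frames [E]
pos 2: Z: miss, frames [E, Z]
pos 3: E: hit
pos 4: X: miss, frames [E, Z, X]
pos 5: B: miss, frames [E, Z, X, B]
pos 6: X: hit
pos 7: Z: hit
pos 8: K: miss, evict B, frames [E, Z, X, K]
pos 9: N: miss, evict K, frames [E, Z, X, N]
At position 9, page K is evicted.

K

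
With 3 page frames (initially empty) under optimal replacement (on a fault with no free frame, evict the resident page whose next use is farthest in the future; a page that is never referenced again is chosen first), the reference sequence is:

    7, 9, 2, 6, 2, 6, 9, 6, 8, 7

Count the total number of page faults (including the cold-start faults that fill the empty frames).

6

7: fault, frames [7]
9: fault, frames [7, 9]
2: fault, frames [7, 9, 2]
6: fault, evict 7, frames [9, 2, 6]
2: hit
6: hit
9: hit
6: hit
8: fault, evict 6, frames [9, 2, 8]
7: fault, evict 8, frames [9, 2, 7]
Page faults: 6.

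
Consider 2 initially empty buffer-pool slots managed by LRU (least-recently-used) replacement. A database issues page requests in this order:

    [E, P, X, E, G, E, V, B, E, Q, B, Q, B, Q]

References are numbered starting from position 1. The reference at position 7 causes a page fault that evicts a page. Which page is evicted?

pos 1: E: fault, frames [E]
pos 2: P: fault, frames [E, P]
pos 3: X: fault, evict E, frames [P, X]
pos 4: E: fault, evict P, frames [X, E]
pos 5: G: fault, evict X, frames [E, G]
pos 6: E: hit
pos 7: V: fault, evict G, frames [E, V]
At position 7, page G is evicted.

G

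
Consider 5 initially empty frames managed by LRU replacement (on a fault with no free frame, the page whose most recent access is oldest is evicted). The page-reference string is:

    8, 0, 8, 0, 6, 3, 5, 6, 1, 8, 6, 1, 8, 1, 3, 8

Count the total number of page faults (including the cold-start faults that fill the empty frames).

7

8 -> miss, frames (8)
0 -> miss, frames (8 0)
8 -> hit
0 -> hit
6 -> miss, frames (8 0 6)
3 -> miss, frames (8 0 6 3)
5 -> miss, frames (8 0 6 3 5)
6 -> hit
1 -> miss, evict 8, frames (0 3 5 6 1)
8 -> miss, evict 0, frames (3 5 6 1 8)
6 -> hit
1 -> hit
8 -> hit
1 -> hit
3 -> hit
8 -> hit
Page faults: 7.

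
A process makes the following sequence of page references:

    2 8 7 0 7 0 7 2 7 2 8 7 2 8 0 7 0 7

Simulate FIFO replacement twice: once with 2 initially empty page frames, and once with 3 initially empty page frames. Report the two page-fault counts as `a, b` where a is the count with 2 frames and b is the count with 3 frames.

10, 8

2 frames: F F F F . . . F F . F . F . F F . . → 10 faults.
3 frames: F F F F . . . F . . F F . . F . . . → 8 faults.
8 < 10: adding a frame reduced faults, as is typical.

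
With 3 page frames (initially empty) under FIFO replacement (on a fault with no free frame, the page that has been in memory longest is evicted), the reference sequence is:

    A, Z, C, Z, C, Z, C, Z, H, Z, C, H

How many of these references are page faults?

A: miss, frames (A)
Z: miss, frames (A Z)
C: miss, frames (A Z C)
Z: hit
C: hit
Z: hit
C: hit
Z: hit
H: miss, evict A, frames (Z C H)
Z: hit
C: hit
H: hit
Page faults: 4.

4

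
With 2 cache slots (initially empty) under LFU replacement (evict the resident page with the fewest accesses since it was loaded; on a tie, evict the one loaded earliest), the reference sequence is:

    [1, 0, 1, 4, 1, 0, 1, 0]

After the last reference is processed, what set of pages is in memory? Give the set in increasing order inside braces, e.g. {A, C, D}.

{0, 1}

1: miss, frames {1}
0: miss, frames {1,0}
1: hit
4: miss, evict 0, frames {1,4}
1: hit
0: miss, evict 4, frames {1,0}
1: hit
0: hit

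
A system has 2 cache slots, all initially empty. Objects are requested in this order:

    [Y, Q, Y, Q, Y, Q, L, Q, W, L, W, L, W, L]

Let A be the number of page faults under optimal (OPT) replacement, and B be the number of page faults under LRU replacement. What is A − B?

-1

Under OPT: F F . . . . F . F . . . . . → 4 faults.
Under LRU: F F . . . . F . F F . . . . → 5 faults.
A − B = 4 − 5 = -1.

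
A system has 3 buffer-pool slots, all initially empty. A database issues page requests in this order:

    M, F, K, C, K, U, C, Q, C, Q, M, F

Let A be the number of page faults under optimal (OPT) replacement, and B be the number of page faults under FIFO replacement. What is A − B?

Under OPT: F F F F . F . F . . . F → 7 faults.
Under FIFO: F F F F . F . F . . F F → 8 faults.
A − B = 7 − 8 = -1.

-1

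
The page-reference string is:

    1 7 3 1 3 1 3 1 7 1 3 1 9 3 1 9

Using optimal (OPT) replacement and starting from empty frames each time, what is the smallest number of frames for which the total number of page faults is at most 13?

f=1: 16 faults
f=2: 7 faults
f=3: 4 faults
f=4: 4 faults
Smallest f with faults ≤ 13 is 2.

2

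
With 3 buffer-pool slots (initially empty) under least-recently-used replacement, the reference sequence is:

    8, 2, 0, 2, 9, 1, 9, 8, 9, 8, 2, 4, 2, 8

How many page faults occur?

8

8 → miss, frames {8}
2 → miss, frames {8,2}
0 → miss, frames {8,2,0}
2 → hit
9 → miss, evict 8, frames {0,2,9}
1 → miss, evict 0, frames {2,9,1}
9 → hit
8 → miss, evict 2, frames {1,9,8}
9 → hit
8 → hit
2 → miss, evict 1, frames {9,8,2}
4 → miss, evict 9, frames {8,2,4}
2 → hit
8 → hit
Page faults: 8.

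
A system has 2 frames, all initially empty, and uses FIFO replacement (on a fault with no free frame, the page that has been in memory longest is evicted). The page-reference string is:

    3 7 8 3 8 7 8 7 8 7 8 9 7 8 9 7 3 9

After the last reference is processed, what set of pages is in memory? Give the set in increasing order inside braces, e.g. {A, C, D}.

{3, 9}

3 -> fault, frames [3]
7 -> fault, frames [3, 7]
8 -> fault, evict 3, frames [7, 8]
3 -> fault, evict 7, frames [8, 3]
8 -> hit
7 -> fault, evict 8, frames [3, 7]
8 -> fault, evict 3, frames [7, 8]
7 -> hit
8 -> hit
7 -> hit
8 -> hit
9 -> fault, evict 7, frames [8, 9]
7 -> fault, evict 8, frames [9, 7]
8 -> fault, evict 9, frames [7, 8]
9 -> fault, evict 7, frames [8, 9]
7 -> fault, evict 8, frames [9, 7]
3 -> fault, evict 9, frames [7, 3]
9 -> fault, evict 7, frames [3, 9]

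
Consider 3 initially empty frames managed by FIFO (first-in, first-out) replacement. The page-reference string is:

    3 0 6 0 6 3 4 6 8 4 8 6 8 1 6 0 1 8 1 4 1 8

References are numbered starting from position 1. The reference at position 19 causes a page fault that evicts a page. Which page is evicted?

6

pos 1: 3 → fault, frames [3]
pos 2: 0 → fault, frames [3, 0]
pos 3: 6 → fault, frames [3, 0, 6]
pos 4: 0 → hit
pos 5: 6 → hit
pos 6: 3 → hit
pos 7: 4 → fault, evict 3, frames [0, 6, 4]
pos 8: 6 → hit
pos 9: 8 → fault, evict 0, frames [6, 4, 8]
pos 10: 4 → hit
pos 11: 8 → hit
pos 12: 6 → hit
pos 13: 8 → hit
pos 14: 1 → fault, evict 6, frames [4, 8, 1]
pos 15: 6 → fault, evict 4, frames [8, 1, 6]
pos 16: 0 → fault, evict 8, frames [1, 6, 0]
pos 17: 1 → hit
pos 18: 8 → fault, evict 1, frames [6, 0, 8]
pos 19: 1 → fault, evict 6, frames [0, 8, 1]
At position 19, page 6 is evicted.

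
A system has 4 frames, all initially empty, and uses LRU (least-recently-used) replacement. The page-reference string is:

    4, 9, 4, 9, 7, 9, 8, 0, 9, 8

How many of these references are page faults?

4: miss, frames (4)
9: miss, frames (4 9)
4: hit
9: hit
7: miss, frames (4 9 7)
9: hit
8: miss, frames (4 7 9 8)
0: miss, evict 4, frames (7 9 8 0)
9: hit
8: hit
Page faults: 5.

5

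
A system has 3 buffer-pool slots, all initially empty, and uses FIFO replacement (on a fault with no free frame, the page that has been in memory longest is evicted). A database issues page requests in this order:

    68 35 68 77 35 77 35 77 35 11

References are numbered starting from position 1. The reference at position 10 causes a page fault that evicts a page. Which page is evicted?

68

pos 1: 68 -> miss, frames {68}
pos 2: 35 -> miss, frames {68,35}
pos 3: 68 -> hit
pos 4: 77 -> miss, frames {68,35,77}
pos 5: 35 -> hit
pos 6: 77 -> hit
pos 7: 35 -> hit
pos 8: 77 -> hit
pos 9: 35 -> hit
pos 10: 11 -> miss, evict 68, frames {35,77,11}
At position 10, page 68 is evicted.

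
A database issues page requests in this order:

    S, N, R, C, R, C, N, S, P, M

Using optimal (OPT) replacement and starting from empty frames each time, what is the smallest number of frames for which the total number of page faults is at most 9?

f=1: 10 faults
f=2: 8 faults
f=3: 7 faults
f=4: 6 faults
f=5: 6 faults
f=6: 6 faults
Smallest f with faults ≤ 9 is 2.

2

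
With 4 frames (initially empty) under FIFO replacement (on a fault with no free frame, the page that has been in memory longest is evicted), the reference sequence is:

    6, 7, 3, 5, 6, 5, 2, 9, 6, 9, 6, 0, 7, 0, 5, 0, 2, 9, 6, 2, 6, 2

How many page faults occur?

6 -> fault, frames [6]
7 -> fault, frames [6, 7]
3 -> fault, frames [6, 7, 3]
5 -> fault, frames [6, 7, 3, 5]
6 -> hit
5 -> hit
2 -> fault, evict 6, frames [7, 3, 5, 2]
9 -> fault, evict 7, frames [3, 5, 2, 9]
6 -> fault, evict 3, frames [5, 2, 9, 6]
9 -> hit
6 -> hit
0 -> fault, evict 5, frames [2, 9, 6, 0]
7 -> fault, evict 2, frames [9, 6, 0, 7]
0 -> hit
5 -> fault, evict 9, frames [6, 0, 7, 5]
0 -> hit
2 -> fault, evict 6, frames [0, 7, 5, 2]
9 -> fault, evict 0, frames [7, 5, 2, 9]
6 -> fault, evict 7, frames [5, 2, 9, 6]
2 -> hit
6 -> hit
2 -> hit
Page faults: 13.

13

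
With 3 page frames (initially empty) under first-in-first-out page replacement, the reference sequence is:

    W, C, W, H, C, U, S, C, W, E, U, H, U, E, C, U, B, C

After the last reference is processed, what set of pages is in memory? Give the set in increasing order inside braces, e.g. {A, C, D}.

{B, C, H}

W: miss, frames (W)
C: miss, frames (W C)
W: hit
H: miss, frames (W C H)
C: hit
U: miss, evict W, frames (C H U)
S: miss, evict C, frames (H U S)
C: miss, evict H, frames (U S C)
W: miss, evict U, frames (S C W)
E: miss, evict S, frames (C W E)
U: miss, evict C, frames (W E U)
H: miss, evict W, frames (E U H)
U: hit
E: hit
C: miss, evict E, frames (U H C)
U: hit
B: miss, evict U, frames (H C B)
C: hit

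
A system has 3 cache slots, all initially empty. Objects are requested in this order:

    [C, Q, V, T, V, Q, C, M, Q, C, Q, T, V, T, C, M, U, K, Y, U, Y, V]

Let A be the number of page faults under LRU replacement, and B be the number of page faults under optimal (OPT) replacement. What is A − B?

2

Under LRU: F F F F . . F F . . . F F . F F F F F . . F → 14 faults.
Under OPT: F F F F . . F F . . . F F . . F F F F . . . → 12 faults.
A − B = 14 − 12 = 2.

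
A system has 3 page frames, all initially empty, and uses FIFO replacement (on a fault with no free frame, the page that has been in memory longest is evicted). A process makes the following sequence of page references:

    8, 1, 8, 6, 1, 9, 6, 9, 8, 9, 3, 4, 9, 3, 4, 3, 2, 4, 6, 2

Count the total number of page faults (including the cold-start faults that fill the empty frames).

8: miss, frames (8)
1: miss, frames (8 1)
8: hit
6: miss, frames (8 1 6)
1: hit
9: miss, evict 8, frames (1 6 9)
6: hit
9: hit
8: miss, evict 1, frames (6 9 8)
9: hit
3: miss, evict 6, frames (9 8 3)
4: miss, evict 9, frames (8 3 4)
9: miss, evict 8, frames (3 4 9)
3: hit
4: hit
3: hit
2: miss, evict 3, frames (4 9 2)
4: hit
6: miss, evict 4, frames (9 2 6)
2: hit
Page faults: 10.

10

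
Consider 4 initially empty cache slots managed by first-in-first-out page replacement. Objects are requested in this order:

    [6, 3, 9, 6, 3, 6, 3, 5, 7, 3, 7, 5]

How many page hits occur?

6 → miss, frames {6}
3 → miss, frames {6,3}
9 → miss, frames {6,3,9}
6 → hit
3 → hit
6 → hit
3 → hit
5 → miss, frames {6,3,9,5}
7 → miss, evict 6, frames {3,9,5,7}
3 → hit
7 → hit
5 → hit
Hits: 7.

7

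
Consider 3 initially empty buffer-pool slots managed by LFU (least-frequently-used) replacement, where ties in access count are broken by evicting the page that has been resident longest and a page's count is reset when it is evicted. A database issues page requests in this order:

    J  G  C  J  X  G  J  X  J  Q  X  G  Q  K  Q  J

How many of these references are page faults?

J -> fault, frames [J]
G -> fault, frames [J, G]
C -> fault, frames [J, G, C]
J -> hit
X -> fault, evict G, frames [J, C, X]
G -> fault, evict C, frames [J, X, G]
J -> hit
X -> hit
J -> hit
Q -> fault, evict G, frames [J, X, Q]
X -> hit
G -> fault, evict Q, frames [J, X, G]
Q -> fault, evict G, frames [J, X, Q]
K -> fault, evict Q, frames [J, X, K]
Q -> fault, evict K, frames [J, X, Q]
J -> hit
Page faults: 10.

10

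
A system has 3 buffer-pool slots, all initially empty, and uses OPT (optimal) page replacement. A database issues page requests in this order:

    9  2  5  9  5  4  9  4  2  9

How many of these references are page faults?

4

9 → miss, frames (9)
2 → miss, frames (9 2)
5 → miss, frames (9 2 5)
9 → hit
5 → hit
4 → miss, evict 5, frames (9 2 4)
9 → hit
4 → hit
2 → hit
9 → hit
Page faults: 4.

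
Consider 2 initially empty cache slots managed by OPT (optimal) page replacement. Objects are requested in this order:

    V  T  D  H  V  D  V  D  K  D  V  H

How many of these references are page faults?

V → fault, frames [V]
T → fault, frames [V, T]
D → fault, evict T, frames [V, D]
H → fault, evict D, frames [V, H]
V → hit
D → fault, evict H, frames [V, D]
V → hit
D → hit
K → fault, evict V, frames [D, K]
D → hit
V → fault, evict K, frames [D, V]
H → fault, evict V, frames [D, H]
Page faults: 8.

8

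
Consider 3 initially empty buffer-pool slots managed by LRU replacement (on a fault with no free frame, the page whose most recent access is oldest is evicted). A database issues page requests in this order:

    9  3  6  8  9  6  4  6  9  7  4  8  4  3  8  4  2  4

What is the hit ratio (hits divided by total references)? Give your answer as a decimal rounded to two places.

9: fault, frames {9}
3: fault, frames {9,3}
6: fault, frames {9,3,6}
8: fault, evict 9, frames {3,6,8}
9: fault, evict 3, frames {6,8,9}
6: hit
4: fault, evict 8, frames {9,6,4}
6: hit
9: hit
7: fault, evict 4, frames {6,9,7}
4: fault, evict 6, frames {9,7,4}
8: fault, evict 9, frames {7,4,8}
4: hit
3: fault, evict 7, frames {8,4,3}
8: hit
4: hit
2: fault, evict 3, frames {8,4,2}
4: hit
Hits: 7 of 18 references → 7/18 = 0.3889.

0.39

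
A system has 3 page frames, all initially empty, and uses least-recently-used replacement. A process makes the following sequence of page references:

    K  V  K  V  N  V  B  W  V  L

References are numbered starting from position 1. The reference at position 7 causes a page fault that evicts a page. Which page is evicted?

pos 1: K: fault, frames {K}
pos 2: V: fault, frames {K,V}
pos 3: K: hit
pos 4: V: hit
pos 5: N: fault, frames {K,V,N}
pos 6: V: hit
pos 7: B: fault, evict K, frames {N,V,B}
At position 7, page K is evicted.

K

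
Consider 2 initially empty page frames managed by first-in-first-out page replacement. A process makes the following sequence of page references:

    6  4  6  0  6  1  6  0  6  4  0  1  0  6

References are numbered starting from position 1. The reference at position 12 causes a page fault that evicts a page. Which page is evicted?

4

pos 1: 6 -> miss, frames [6]
pos 2: 4 -> miss, frames [6, 4]
pos 3: 6 -> hit
pos 4: 0 -> miss, evict 6, frames [4, 0]
pos 5: 6 -> miss, evict 4, frames [0, 6]
pos 6: 1 -> miss, evict 0, frames [6, 1]
pos 7: 6 -> hit
pos 8: 0 -> miss, evict 6, frames [1, 0]
pos 9: 6 -> miss, evict 1, frames [0, 6]
pos 10: 4 -> miss, evict 0, frames [6, 4]
pos 11: 0 -> miss, evict 6, frames [4, 0]
pos 12: 1 -> miss, evict 4, frames [0, 1]
At position 12, page 4 is evicted.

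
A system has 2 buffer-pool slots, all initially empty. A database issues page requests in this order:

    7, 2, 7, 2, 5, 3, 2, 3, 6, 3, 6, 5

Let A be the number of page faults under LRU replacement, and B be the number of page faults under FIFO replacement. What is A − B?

-1

Under LRU: F F . . F F F . F . . F → 7 faults.
Under FIFO: F F . . F F F . F F . F → 8 faults.
A − B = 7 − 8 = -1.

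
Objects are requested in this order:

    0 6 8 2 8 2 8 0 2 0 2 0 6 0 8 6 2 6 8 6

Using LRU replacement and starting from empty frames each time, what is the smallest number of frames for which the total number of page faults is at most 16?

f=1: 20 faults
f=2: 11 faults
f=3: 8 faults
f=4: 4 faults
Smallest f with faults ≤ 16 is 2.

2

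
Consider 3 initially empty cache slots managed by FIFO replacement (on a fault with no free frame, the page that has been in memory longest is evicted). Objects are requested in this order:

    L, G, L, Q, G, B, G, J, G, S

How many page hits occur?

3

L -> fault, frames {L}
G -> fault, frames {L,G}
L -> hit
Q -> fault, frames {L,G,Q}
G -> hit
B -> fault, evict L, frames {G,Q,B}
G -> hit
J -> fault, evict G, frames {Q,B,J}
G -> fault, evict Q, frames {B,J,G}
S -> fault, evict B, frames {J,G,S}
Hits: 3.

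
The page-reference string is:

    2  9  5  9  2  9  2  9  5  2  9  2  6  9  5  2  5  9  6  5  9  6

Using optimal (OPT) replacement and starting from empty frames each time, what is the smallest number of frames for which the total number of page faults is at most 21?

f=1: 22 faults
f=2: 12 faults
f=3: 6 faults
f=4: 4 faults
Smallest f with faults ≤ 21 is 2.

2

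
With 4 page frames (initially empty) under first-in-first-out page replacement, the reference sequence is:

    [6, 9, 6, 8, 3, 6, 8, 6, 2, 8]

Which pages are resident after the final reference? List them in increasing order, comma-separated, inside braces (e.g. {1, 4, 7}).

{2, 3, 8, 9}

6 → fault, frames {6}
9 → fault, frames {6,9}
6 → hit
8 → fault, frames {6,9,8}
3 → fault, frames {6,9,8,3}
6 → hit
8 → hit
6 → hit
2 → fault, evict 6, frames {9,8,3,2}
8 → hit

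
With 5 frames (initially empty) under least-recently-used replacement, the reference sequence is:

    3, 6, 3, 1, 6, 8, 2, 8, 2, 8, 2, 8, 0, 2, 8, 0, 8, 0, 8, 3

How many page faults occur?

3: miss, frames {3}
6: miss, frames {3,6}
3: hit
1: miss, frames {6,3,1}
6: hit
8: miss, frames {3,1,6,8}
2: miss, frames {3,1,6,8,2}
8: hit
2: hit
8: hit
2: hit
8: hit
0: miss, evict 3, frames {1,6,2,8,0}
2: hit
8: hit
0: hit
8: hit
0: hit
8: hit
3: miss, evict 1, frames {6,2,0,8,3}
Page faults: 7.

7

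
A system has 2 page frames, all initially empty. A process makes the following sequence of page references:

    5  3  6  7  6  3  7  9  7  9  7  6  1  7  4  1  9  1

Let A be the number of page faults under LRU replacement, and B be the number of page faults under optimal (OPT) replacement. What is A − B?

Under LRU: F F F F . F F F . . . F F F F F F . → 13 faults.
Under OPT: F F F F . F . F . . . F F . F . F . → 10 faults.
A − B = 13 − 10 = 3.

3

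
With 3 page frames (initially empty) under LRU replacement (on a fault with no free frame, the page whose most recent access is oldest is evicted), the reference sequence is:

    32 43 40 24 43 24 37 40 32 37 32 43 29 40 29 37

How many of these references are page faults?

11

32 → miss, frames [32]
43 → miss, frames [32, 43]
40 → miss, frames [32, 43, 40]
24 → miss, evict 32, frames [43, 40, 24]
43 → hit
24 → hit
37 → miss, evict 40, frames [43, 24, 37]
40 → miss, evict 43, frames [24, 37, 40]
32 → miss, evict 24, frames [37, 40, 32]
37 → hit
32 → hit
43 → miss, evict 40, frames [37, 32, 43]
29 → miss, evict 37, frames [32, 43, 29]
40 → miss, evict 32, frames [43, 29, 40]
29 → hit
37 → miss, evict 43, frames [40, 29, 37]
Page faults: 11.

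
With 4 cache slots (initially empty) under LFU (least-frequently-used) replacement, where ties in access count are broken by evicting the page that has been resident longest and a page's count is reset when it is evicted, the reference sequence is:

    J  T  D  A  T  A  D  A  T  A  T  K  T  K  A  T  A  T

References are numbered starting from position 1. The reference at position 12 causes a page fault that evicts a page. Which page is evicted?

J

pos 1: J: miss, frames (J)
pos 2: T: miss, frames (J T)
pos 3: D: miss, frames (J T D)
pos 4: A: miss, frames (J T D A)
pos 5: T: hit
pos 6: A: hit
pos 7: D: hit
pos 8: A: hit
pos 9: T: hit
pos 10: A: hit
pos 11: T: hit
pos 12: K: miss, evict J, frames (T D A K)
At position 12, page J is evicted.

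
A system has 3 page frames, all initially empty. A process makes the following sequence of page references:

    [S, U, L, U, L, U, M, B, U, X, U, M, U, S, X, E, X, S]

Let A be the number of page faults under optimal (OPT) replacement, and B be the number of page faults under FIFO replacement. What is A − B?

Under OPT: F F F . . . F F . F . . . F . F . . → 8 faults.
Under FIFO: F F F . . . F F F F . F . F . F F . → 11 faults.
A − B = 8 − 11 = -3.

-3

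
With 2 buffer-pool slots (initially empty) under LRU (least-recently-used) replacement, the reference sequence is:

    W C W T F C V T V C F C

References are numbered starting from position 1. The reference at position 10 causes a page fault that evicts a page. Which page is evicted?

T

pos 1: W -> fault, frames [W]
pos 2: C -> fault, frames [W, C]
pos 3: W -> hit
pos 4: T -> fault, evict C, frames [W, T]
pos 5: F -> fault, evict W, frames [T, F]
pos 6: C -> fault, evict T, frames [F, C]
pos 7: V -> fault, evict F, frames [C, V]
pos 8: T -> fault, evict C, frames [V, T]
pos 9: V -> hit
pos 10: C -> fault, evict T, frames [V, C]
At position 10, page T is evicted.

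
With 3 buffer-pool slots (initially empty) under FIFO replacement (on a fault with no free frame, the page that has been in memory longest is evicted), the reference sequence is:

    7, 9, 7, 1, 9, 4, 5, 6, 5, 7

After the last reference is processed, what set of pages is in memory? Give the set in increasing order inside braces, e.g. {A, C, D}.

{5, 6, 7}

7: miss, frames {7}
9: miss, frames {7,9}
7: hit
1: miss, frames {7,9,1}
9: hit
4: miss, evict 7, frames {9,1,4}
5: miss, evict 9, frames {1,4,5}
6: miss, evict 1, frames {4,5,6}
5: hit
7: miss, evict 4, frames {5,6,7}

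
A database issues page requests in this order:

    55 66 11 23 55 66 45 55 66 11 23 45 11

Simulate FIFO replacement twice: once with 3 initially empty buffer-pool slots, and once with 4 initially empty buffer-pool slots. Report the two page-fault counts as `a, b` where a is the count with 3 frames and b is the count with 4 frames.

3 frames: F F F F F F F . . F F . . → 9 faults.
4 frames: F F F F . . F F F F F F . → 10 faults.
10 > 9: adding a frame increased faults — Belady's anomaly.

9, 10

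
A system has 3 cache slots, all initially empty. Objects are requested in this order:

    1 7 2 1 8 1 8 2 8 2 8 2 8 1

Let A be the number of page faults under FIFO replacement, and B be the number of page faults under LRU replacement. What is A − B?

1

Under FIFO: F F F . F F . . . . . . . . → 5 faults.
Under LRU: F F F . F . . . . . . . . . → 4 faults.
A − B = 5 − 4 = 1.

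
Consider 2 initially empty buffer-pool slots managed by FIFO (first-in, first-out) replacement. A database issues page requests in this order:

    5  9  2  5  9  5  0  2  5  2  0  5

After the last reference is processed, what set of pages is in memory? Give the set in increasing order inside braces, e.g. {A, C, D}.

{0, 5}

5: miss, frames {5}
9: miss, frames {5,9}
2: miss, evict 5, frames {9,2}
5: miss, evict 9, frames {2,5}
9: miss, evict 2, frames {5,9}
5: hit
0: miss, evict 5, frames {9,0}
2: miss, evict 9, frames {0,2}
5: miss, evict 0, frames {2,5}
2: hit
0: miss, evict 2, frames {5,0}
5: hit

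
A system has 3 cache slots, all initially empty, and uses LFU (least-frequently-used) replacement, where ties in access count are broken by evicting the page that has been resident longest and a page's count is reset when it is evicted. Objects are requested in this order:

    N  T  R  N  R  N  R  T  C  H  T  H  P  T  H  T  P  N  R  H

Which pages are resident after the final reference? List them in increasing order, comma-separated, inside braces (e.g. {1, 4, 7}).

{H, N, R}

N: fault, frames [N]
T: fault, frames [N, T]
R: fault, frames [N, T, R]
N: hit
R: hit
N: hit
R: hit
T: hit
C: fault, evict T, frames [N, R, C]
H: fault, evict C, frames [N, R, H]
T: fault, evict H, frames [N, R, T]
H: fault, evict T, frames [N, R, H]
P: fault, evict H, frames [N, R, P]
T: fault, evict P, frames [N, R, T]
H: fault, evict T, frames [N, R, H]
T: fault, evict H, frames [N, R, T]
P: fault, evict T, frames [N, R, P]
N: hit
R: hit
H: fault, evict P, frames [N, R, H]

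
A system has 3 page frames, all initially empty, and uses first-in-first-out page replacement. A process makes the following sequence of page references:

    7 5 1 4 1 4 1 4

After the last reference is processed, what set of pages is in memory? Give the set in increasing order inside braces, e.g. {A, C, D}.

{1, 4, 5}

7: miss, frames {7}
5: miss, frames {7,5}
1: miss, frames {7,5,1}
4: miss, evict 7, frames {5,1,4}
1: hit
4: hit
1: hit
4: hit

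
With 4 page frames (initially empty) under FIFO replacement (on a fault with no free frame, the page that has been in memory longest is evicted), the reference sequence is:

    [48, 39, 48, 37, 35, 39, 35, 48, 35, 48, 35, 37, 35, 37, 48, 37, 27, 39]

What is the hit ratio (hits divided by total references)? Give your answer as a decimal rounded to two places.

0.72

48: miss, frames [48]
39: miss, frames [48, 39]
48: hit
37: miss, frames [48, 39, 37]
35: miss, frames [48, 39, 37, 35]
39: hit
35: hit
48: hit
35: hit
48: hit
35: hit
37: hit
35: hit
37: hit
48: hit
37: hit
27: miss, evict 48, frames [39, 37, 35, 27]
39: hit
Hits: 13 of 18 references → 13/18 = 0.7222.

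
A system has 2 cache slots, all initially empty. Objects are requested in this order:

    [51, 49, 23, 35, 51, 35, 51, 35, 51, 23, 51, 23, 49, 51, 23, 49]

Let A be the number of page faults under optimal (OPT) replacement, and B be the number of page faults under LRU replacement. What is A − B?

-3

Under OPT: F F F F . . . . . F . . F . F . → 7 faults.
Under LRU: F F F F F . . . . F . . F F F F → 10 faults.
A − B = 7 − 10 = -3.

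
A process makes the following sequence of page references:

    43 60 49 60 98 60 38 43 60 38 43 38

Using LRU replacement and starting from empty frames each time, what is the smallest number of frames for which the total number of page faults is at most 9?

2

f=1: 12 faults
f=2: 9 faults
f=3: 6 faults
f=4: 6 faults
f=5: 5 faults
Smallest f with faults ≤ 9 is 2.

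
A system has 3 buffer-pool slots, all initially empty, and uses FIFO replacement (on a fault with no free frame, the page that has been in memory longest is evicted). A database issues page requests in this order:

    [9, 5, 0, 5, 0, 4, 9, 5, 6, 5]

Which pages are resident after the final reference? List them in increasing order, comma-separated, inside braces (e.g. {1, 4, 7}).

9 -> fault, frames {9}
5 -> fault, frames {9,5}
0 -> fault, frames {9,5,0}
5 -> hit
0 -> hit
4 -> fault, evict 9, frames {5,0,4}
9 -> fault, evict 5, frames {0,4,9}
5 -> fault, evict 0, frames {4,9,5}
6 -> fault, evict 4, frames {9,5,6}
5 -> hit

{5, 6, 9}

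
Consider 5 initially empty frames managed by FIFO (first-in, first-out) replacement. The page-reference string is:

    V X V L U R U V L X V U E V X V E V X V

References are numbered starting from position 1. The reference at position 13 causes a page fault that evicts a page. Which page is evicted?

pos 1: V → miss, frames (V)
pos 2: X → miss, frames (V X)
pos 3: V → hit
pos 4: L → miss, frames (V X L)
pos 5: U → miss, frames (V X L U)
pos 6: R → miss, frames (V X L U R)
pos 7: U → hit
pos 8: V → hit
pos 9: L → hit
pos 10: X → hit
pos 11: V → hit
pos 12: U → hit
pos 13: E → miss, evict V, frames (X L U R E)
At position 13, page V is evicted.

V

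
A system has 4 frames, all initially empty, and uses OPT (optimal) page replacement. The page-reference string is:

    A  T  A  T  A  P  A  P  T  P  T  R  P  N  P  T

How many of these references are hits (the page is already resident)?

11

A → fault, frames (A)
T → fault, frames (A T)
A → hit
T → hit
A → hit
P → fault, frames (A T P)
A → hit
P → hit
T → hit
P → hit
T → hit
R → fault, frames (A T P R)
P → hit
N → fault, evict R, frames (A T P N)
P → hit
T → hit
Hits: 11.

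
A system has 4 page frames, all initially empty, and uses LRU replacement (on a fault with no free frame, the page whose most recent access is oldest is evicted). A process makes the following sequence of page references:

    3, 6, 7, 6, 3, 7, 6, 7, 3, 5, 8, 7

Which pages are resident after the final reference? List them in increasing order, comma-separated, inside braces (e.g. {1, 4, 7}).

3 -> fault, frames {3}
6 -> fault, frames {3,6}
7 -> fault, frames {3,6,7}
6 -> hit
3 -> hit
7 -> hit
6 -> hit
7 -> hit
3 -> hit
5 -> fault, frames {6,7,3,5}
8 -> fault, evict 6, frames {7,3,5,8}
7 -> hit

{3, 5, 7, 8}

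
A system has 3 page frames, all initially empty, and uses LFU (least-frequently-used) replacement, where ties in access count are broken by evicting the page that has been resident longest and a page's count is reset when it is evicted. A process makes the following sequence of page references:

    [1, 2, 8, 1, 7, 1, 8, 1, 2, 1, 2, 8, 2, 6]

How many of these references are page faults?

6

1 → miss, frames {1}
2 → miss, frames {1,2}
8 → miss, frames {1,2,8}
1 → hit
7 → miss, evict 2, frames {1,8,7}
1 → hit
8 → hit
1 → hit
2 → miss, evict 7, frames {1,8,2}
1 → hit
2 → hit
8 → hit
2 → hit
6 → miss, evict 8, frames {1,2,6}
Page faults: 6.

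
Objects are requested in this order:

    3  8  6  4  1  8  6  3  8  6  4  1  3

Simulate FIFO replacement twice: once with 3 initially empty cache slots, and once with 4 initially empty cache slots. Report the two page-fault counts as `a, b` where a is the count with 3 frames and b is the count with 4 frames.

3 frames: F F F F F F F F . . F F . → 10 faults.
4 frames: F F F F F . . F F F F F F → 11 faults.
11 > 10: adding a frame increased faults — Belady's anomaly.

10, 11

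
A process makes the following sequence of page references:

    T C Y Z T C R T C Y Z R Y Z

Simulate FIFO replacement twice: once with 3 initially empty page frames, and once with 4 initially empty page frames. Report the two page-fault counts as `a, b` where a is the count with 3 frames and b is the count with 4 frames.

9, 10

3 frames: F F F F F F F . . F F . . . → 9 faults.
4 frames: F F F F . . F F F F F F . . → 10 faults.
10 > 9: adding a frame increased faults — Belady's anomaly.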